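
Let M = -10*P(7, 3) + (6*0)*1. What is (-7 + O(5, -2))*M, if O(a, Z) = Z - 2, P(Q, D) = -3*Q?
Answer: -2310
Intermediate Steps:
O(a, Z) = -2 + Z
M = 210 (M = -(-30)*7 + (6*0)*1 = -10*(-21) + 0*1 = 210 + 0 = 210)
(-7 + O(5, -2))*M = (-7 + (-2 - 2))*210 = (-7 - 4)*210 = -11*210 = -2310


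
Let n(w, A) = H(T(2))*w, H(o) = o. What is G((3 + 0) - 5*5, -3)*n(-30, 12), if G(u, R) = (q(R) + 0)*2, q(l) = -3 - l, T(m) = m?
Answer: 0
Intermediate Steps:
n(w, A) = 2*w
G(u, R) = -6 - 2*R (G(u, R) = ((-3 - R) + 0)*2 = (-3 - R)*2 = -6 - 2*R)
G((3 + 0) - 5*5, -3)*n(-30, 12) = (-6 - 2*(-3))*(2*(-30)) = (-6 + 6)*(-60) = 0*(-60) = 0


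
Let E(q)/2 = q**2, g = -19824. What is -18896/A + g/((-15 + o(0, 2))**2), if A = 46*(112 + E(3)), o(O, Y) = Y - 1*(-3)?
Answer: -1505464/7475 ≈ -201.40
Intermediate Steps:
o(O, Y) = 3 + Y (o(O, Y) = Y + 3 = 3 + Y)
E(q) = 2*q**2
A = 5980 (A = 46*(112 + 2*3**2) = 46*(112 + 2*9) = 46*(112 + 18) = 46*130 = 5980)
-18896/A + g/((-15 + o(0, 2))**2) = -18896/5980 - 19824/(-15 + (3 + 2))**2 = -18896*1/5980 - 19824/(-15 + 5)**2 = -4724/1495 - 19824/((-10)**2) = -4724/1495 - 19824/100 = -4724/1495 - 19824*1/100 = -4724/1495 - 4956/25 = -1505464/7475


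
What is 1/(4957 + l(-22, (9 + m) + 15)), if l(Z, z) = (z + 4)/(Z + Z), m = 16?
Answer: 1/4956 ≈ 0.00020178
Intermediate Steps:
l(Z, z) = (4 + z)/(2*Z) (l(Z, z) = (4 + z)/((2*Z)) = (4 + z)*(1/(2*Z)) = (4 + z)/(2*Z))
1/(4957 + l(-22, (9 + m) + 15)) = 1/(4957 + (1/2)*(4 + ((9 + 16) + 15))/(-22)) = 1/(4957 + (1/2)*(-1/22)*(4 + (25 + 15))) = 1/(4957 + (1/2)*(-1/22)*(4 + 40)) = 1/(4957 + (1/2)*(-1/22)*44) = 1/(4957 - 1) = 1/4956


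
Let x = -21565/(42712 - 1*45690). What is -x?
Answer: -21565/2978 ≈ -7.2414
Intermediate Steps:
x = 21565/2978 (x = -21565/(42712 - 45690) = -21565/(-2978) = -21565*(-1/2978) = 21565/2978 ≈ 7.2414)
-x = -1*21565/2978 = -21565/2978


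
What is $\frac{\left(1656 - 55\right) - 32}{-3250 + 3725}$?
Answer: $\frac{1569}{475} \approx 3.3032$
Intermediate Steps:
$\frac{\left(1656 - 55\right) - 32}{-3250 + 3725} = \frac{\left(1656 - 55\right) - 32}{475} = \left(1601 - 32\right) \frac{1}{475} = 1569 \cdot \frac{1}{475} = \frac{1569}{475}$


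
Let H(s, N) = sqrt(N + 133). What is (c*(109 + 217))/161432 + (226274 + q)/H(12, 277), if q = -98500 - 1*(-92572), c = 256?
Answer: 10432/20179 + 110173*sqrt(410)/205 ≈ 10883.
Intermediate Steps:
H(s, N) = sqrt(133 + N)
q = -5928 (q = -98500 + 92572 = -5928)
(c*(109 + 217))/161432 + (226274 + q)/H(12, 277) = (256*(109 + 217))/161432 + (226274 - 5928)/(sqrt(133 + 277)) = (256*326)*(1/161432) + 220346/(sqrt(410)) = 83456*(1/161432) + 220346*(sqrt(410)/410) = 10432/20179 + 110173*sqrt(410)/205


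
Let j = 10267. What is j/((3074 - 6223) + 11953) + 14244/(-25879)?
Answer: 140295517/227838716 ≈ 0.61577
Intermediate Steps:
j/((3074 - 6223) + 11953) + 14244/(-25879) = 10267/((3074 - 6223) + 11953) + 14244/(-25879) = 10267/(-3149 + 11953) + 14244*(-1/25879) = 10267/8804 - 14244/25879 = 140295517/227838716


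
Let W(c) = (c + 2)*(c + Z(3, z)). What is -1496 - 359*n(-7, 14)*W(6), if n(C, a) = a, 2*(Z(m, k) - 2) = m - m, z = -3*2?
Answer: -323160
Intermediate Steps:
z = -6
Z(m, k) = 2 (Z(m, k) = 2 + (m - m)/2 = 2 + (1/2)*0 = 2 + 0 = 2)
W(c) = (2 + c)**2 (W(c) = (c + 2)*(c + 2) = (2 + c)*(2 + c) = (2 + c)**2)
-1496 - 359*n(-7, 14)*W(6) = -1496 - 5026*(4 + 6**2 + 4*6) = -1496 - 5026*(4 + 36 + 24) = -1496 - 5026*64 = -1496 - 359*896 = -1496 - 321664 = -323160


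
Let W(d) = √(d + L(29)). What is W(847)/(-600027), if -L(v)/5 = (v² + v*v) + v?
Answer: -2*I*√1927/600027 ≈ -0.00014632*I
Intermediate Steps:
L(v) = -10*v² - 5*v (L(v) = -5*((v² + v*v) + v) = -5*((v² + v²) + v) = -5*(2*v² + v) = -5*(v + 2*v²) = -10*v² - 5*v)
W(d) = √(-8555 + d) (W(d) = √(d - 5*29*(1 + 2*29)) = √(d - 5*29*(1 + 58)) = √(d - 5*29*59) = √(d - 8555) = √(-8555 + d))
W(847)/(-600027) = √(-8555 + 847)/(-600027) = √(-7708)*(-1/600027) = (2*I*√1927)*(-1/600027) = -2*I*√1927/600027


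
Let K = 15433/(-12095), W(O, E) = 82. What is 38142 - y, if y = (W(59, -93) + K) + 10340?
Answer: 335288833/12095 ≈ 27721.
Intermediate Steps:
K = -15433/12095 (K = 15433*(-1/12095) = -15433/12095 ≈ -1.2760)
y = 126038657/12095 (y = (82 - 15433/12095) + 10340 = 976357/12095 + 10340 = 126038657/12095 ≈ 10421.)
38142 - y = 38142 - 1*126038657/12095 = 38142 - 126038657/12095 = 335288833/12095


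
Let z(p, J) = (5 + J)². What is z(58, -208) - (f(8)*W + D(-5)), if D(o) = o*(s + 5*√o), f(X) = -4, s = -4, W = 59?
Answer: 41425 + 25*I*√5 ≈ 41425.0 + 55.902*I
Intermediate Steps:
D(o) = o*(-4 + 5*√o)
z(58, -208) - (f(8)*W + D(-5)) = (5 - 208)² - (-4*59 + (-4*(-5) + 5*(-5)^(3/2))) = (-203)² - (-236 + (20 + 5*(-5*I*√5))) = 41209 - (-236 + (20 - 25*I*√5)) = 41209 - (-216 - 25*I*√5) = 41209 + (216 + 25*I*√5) = 41425 + 25*I*√5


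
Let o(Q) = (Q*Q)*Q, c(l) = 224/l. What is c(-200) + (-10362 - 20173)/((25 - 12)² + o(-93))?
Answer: -21753889/20104700 ≈ -1.0820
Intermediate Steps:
o(Q) = Q³ (o(Q) = Q²*Q = Q³)
c(-200) + (-10362 - 20173)/((25 - 12)² + o(-93)) = 224/(-200) + (-10362 - 20173)/((25 - 12)² + (-93)³) = 224*(-1/200) - 30535/(13² - 804357) = -28/25 - 30535/(169 - 804357) = -28/25 - 30535/(-804188) = -28/25 - 30535*(-1/804188) = -28/25 + 30535/804188 = -21753889/20104700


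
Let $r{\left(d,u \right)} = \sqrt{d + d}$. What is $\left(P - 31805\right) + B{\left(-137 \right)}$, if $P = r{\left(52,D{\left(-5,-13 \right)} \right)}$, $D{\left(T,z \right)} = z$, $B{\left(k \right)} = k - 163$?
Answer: $-32105 + 2 \sqrt{26} \approx -32095.0$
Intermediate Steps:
$B{\left(k \right)} = -163 + k$
$r{\left(d,u \right)} = \sqrt{2} \sqrt{d}$ ($r{\left(d,u \right)} = \sqrt{2 d} = \sqrt{2} \sqrt{d}$)
$P = 2 \sqrt{26}$ ($P = \sqrt{2} \sqrt{52} = \sqrt{2} \cdot 2 \sqrt{13} = 2 \sqrt{26} \approx 10.198$)
$\left(P - 31805\right) + B{\left(-137 \right)} = \left(2 \sqrt{26} - 31805\right) - 300 = \left(-31805 + 2 \sqrt{26}\right) - 300 = -32105 + 2 \sqrt{26}$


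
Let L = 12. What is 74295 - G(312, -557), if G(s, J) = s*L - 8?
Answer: 70559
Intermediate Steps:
G(s, J) = -8 + 12*s (G(s, J) = s*12 - 8 = 12*s - 8 = -8 + 12*s)
74295 - G(312, -557) = 74295 - (-8 + 12*312) = 74295 - (-8 + 3744) = 74295 - 1*3736 = 74295 - 3736 = 70559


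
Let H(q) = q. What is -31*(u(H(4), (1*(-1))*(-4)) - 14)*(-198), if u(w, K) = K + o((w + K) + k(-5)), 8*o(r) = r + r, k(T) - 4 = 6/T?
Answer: -224037/5 ≈ -44807.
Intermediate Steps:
k(T) = 4 + 6/T
o(r) = r/4 (o(r) = (r + r)/8 = (2*r)/8 = r/4)
u(w, K) = 7/10 + w/4 + 5*K/4 (u(w, K) = K + ((w + K) + (4 + 6/(-5)))/4 = K + ((K + w) + (4 + 6*(-⅕)))/4 = K + ((K + w) + (4 - 6/5))/4 = K + ((K + w) + 14/5)/4 = K + (14/5 + K + w)/4 = K + (7/10 + K/4 + w/4) = 7/10 + w/4 + 5*K/4)
-31*(u(H(4), (1*(-1))*(-4)) - 14)*(-198) = -31*((7/10 + (¼)*4 + 5*((1*(-1))*(-4))/4) - 14)*(-198) = -31*((7/10 + 1 + 5*(-1*(-4))/4) - 14)*(-198) = -31*((7/10 + 1 + (5/4)*4) - 14)*(-198) = -31*((7/10 + 1 + 5) - 14)*(-198) = -31*(67/10 - 14)*(-198) = -31*(-73/10)*(-198) = (2263/10)*(-198) = -224037/5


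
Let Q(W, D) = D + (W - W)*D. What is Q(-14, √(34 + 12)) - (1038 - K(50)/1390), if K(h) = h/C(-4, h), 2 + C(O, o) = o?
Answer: -6925531/6672 + √46 ≈ -1031.2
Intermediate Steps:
C(O, o) = -2 + o
K(h) = h/(-2 + h)
Q(W, D) = D (Q(W, D) = D + 0*D = D + 0 = D)
Q(-14, √(34 + 12)) - (1038 - K(50)/1390) = √(34 + 12) - (1038 - 50/(-2 + 50)/1390) = √46 - (1038 - 50/48/1390) = √46 - (1038 - 50*(1/48)/1390) = √46 - (1038 - 25/(24*1390)) = √46 - (1038 - 1*5/6672) = √46 - (1038 - 5/6672) = √46 - 1*6925531/6672 = √46 - 6925531/6672 = -6925531/6672 + √46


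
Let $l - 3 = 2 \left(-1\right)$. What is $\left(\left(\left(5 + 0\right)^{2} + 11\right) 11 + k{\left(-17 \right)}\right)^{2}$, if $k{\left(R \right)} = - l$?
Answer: $156025$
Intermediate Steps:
$l = 1$ ($l = 3 + 2 \left(-1\right) = 3 - 2 = 1$)
$k{\left(R \right)} = -1$ ($k{\left(R \right)} = \left(-1\right) 1 = -1$)
$\left(\left(\left(5 + 0\right)^{2} + 11\right) 11 + k{\left(-17 \right)}\right)^{2} = \left(\left(\left(5 + 0\right)^{2} + 11\right) 11 - 1\right)^{2} = \left(\left(5^{2} + 11\right) 11 - 1\right)^{2} = \left(\left(25 + 11\right) 11 - 1\right)^{2} = \left(36 \cdot 11 - 1\right)^{2} = \left(396 - 1\right)^{2} = 395^{2} = 156025$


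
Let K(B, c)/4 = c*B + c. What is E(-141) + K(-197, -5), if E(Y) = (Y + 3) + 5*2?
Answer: 3792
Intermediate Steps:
E(Y) = 13 + Y (E(Y) = (3 + Y) + 10 = 13 + Y)
K(B, c) = 4*c + 4*B*c (K(B, c) = 4*(c*B + c) = 4*(B*c + c) = 4*(c + B*c) = 4*c + 4*B*c)
E(-141) + K(-197, -5) = (13 - 141) + 4*(-5)*(1 - 197) = -128 + 4*(-5)*(-196) = -128 + 3920 = 3792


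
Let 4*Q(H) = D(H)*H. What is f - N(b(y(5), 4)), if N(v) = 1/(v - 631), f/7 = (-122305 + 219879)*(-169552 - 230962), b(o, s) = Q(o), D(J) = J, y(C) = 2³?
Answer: -168238336819979/615 ≈ -2.7356e+11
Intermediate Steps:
y(C) = 8
Q(H) = H²/4 (Q(H) = (H*H)/4 = H²/4)
b(o, s) = o²/4
f = -273558271252 (f = 7*((-122305 + 219879)*(-169552 - 230962)) = 7*(97574*(-400514)) = 7*(-39079753036) = -273558271252)
N(v) = 1/(-631 + v)
f - N(b(y(5), 4)) = -273558271252 - 1/(-631 + (¼)*8²) = -273558271252 - 1/(-631 + (¼)*64) = -273558271252 - 1/(-631 + 16) = -273558271252 - 1/(-615) = -273558271252 - 1*(-1/615) = -273558271252 + 1/615 = -168238336819979/615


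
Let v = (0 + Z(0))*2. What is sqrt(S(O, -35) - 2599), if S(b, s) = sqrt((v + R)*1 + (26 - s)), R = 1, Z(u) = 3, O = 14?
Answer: sqrt(-2599 + 2*sqrt(17)) ≈ 50.899*I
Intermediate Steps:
v = 6 (v = (0 + 3)*2 = 3*2 = 6)
S(b, s) = sqrt(33 - s) (S(b, s) = sqrt((6 + 1)*1 + (26 - s)) = sqrt(7*1 + (26 - s)) = sqrt(7 + (26 - s)) = sqrt(33 - s))
sqrt(S(O, -35) - 2599) = sqrt(sqrt(33 - 1*(-35)) - 2599) = sqrt(sqrt(33 + 35) - 2599) = sqrt(sqrt(68) - 2599) = sqrt(2*sqrt(17) - 2599) = sqrt(-2599 + 2*sqrt(17))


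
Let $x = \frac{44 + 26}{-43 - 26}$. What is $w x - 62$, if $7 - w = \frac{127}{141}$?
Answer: $- \frac{663398}{9729} \approx -68.188$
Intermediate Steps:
$w = \frac{860}{141}$ ($w = 7 - \frac{127}{141} = \frac{860}{141} \approx 6.0993$)
$x = - \frac{70}{69}$ ($x = \frac{70}{-69} = 70 \left(- \frac{1}{69}\right) = - \frac{70}{69} \approx -1.0145$)
$w x - 62 = \frac{860}{141} \left(- \frac{70}{69}\right) - 62 = - \frac{60200}{9729} - 62 = - \frac{663398}{9729}$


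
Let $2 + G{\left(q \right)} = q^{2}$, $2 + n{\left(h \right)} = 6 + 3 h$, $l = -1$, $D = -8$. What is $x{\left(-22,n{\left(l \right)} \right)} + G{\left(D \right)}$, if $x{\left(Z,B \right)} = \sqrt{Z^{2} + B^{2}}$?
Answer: $62 + \sqrt{485} \approx 84.023$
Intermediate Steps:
$n{\left(h \right)} = 4 + 3 h$ ($n{\left(h \right)} = -2 + \left(6 + 3 h\right) = 4 + 3 h$)
$x{\left(Z,B \right)} = \sqrt{B^{2} + Z^{2}}$
$G{\left(q \right)} = -2 + q^{2}$
$x{\left(-22,n{\left(l \right)} \right)} + G{\left(D \right)} = \sqrt{\left(4 + 3 \left(-1\right)\right)^{2} + \left(-22\right)^{2}} - \left(2 - \left(-8\right)^{2}\right) = \sqrt{\left(4 - 3\right)^{2} + 484} + \left(-2 + 64\right) = \sqrt{1^{2} + 484} + 62 = \sqrt{1 + 484} + 62 = \sqrt{485} + 62 = 62 + \sqrt{485}$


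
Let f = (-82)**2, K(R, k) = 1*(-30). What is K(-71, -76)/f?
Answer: -15/3362 ≈ -0.0044616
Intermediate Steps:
K(R, k) = -30
f = 6724
K(-71, -76)/f = -30/6724 = -30*1/6724 = -15/3362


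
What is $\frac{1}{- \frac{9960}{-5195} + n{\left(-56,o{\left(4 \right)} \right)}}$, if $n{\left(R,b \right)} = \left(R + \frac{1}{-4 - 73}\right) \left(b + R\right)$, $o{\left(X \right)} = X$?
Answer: $\frac{80003}{233176148} \approx 0.0003431$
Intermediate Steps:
$n{\left(R,b \right)} = \left(- \frac{1}{77} + R\right) \left(R + b\right)$ ($n{\left(R,b \right)} = \left(R + \frac{1}{-77}\right) \left(R + b\right) = \left(R - \frac{1}{77}\right) \left(R + b\right) = \left(- \frac{1}{77} + R\right) \left(R + b\right)$)
$\frac{1}{- \frac{9960}{-5195} + n{\left(-56,o{\left(4 \right)} \right)}} = \frac{1}{- \frac{9960}{-5195} - \left(\frac{17196}{77} - 3136\right)} = \frac{1}{\left(-9960\right) \left(- \frac{1}{5195}\right) + \left(3136 + \frac{8}{11} - \frac{4}{77} - 224\right)} = \frac{1}{\frac{1992}{1039} + \frac{224276}{77}} = \frac{1}{\frac{233176148}{80003}} = \frac{80003}{233176148}$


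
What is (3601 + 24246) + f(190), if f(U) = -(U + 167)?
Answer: 27490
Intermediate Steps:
f(U) = -167 - U (f(U) = -(167 + U) = -167 - U)
(3601 + 24246) + f(190) = (3601 + 24246) + (-167 - 1*190) = 27847 + (-167 - 190) = 27847 - 357 = 27490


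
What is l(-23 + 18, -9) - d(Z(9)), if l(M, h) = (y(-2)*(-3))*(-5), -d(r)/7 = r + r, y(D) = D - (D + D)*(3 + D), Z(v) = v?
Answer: 156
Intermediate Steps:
y(D) = D - 2*D*(3 + D)
d(r) = -14*r (d(r) = -7*(r + r) = -14*r)
l(M, h) = 30 (l(M, h) = (-1*(-2)*(5 + 2*(-2))*(-3))*(-5) = (-1*(-2)*(5 - 4)*(-3))*(-5) = (-1*(-2)*1*(-3))*(-5) = (2*(-3))*(-5) = -6*(-5) = 30)
l(-23 + 18, -9) - d(Z(9)) = 30 - (-14)*9 = 30 - 1*(-126) = 30 + 126 = 156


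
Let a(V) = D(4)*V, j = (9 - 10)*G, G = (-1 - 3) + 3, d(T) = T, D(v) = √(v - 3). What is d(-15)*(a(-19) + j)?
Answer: 270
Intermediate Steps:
D(v) = √(-3 + v)
G = -1 (G = -4 + 3 = -1)
j = 1 (j = (9 - 10)*(-1) = -1*(-1) = 1)
a(V) = V (a(V) = √(-3 + 4)*V = √1*V = 1*V = V)
d(-15)*(a(-19) + j) = -15*(-19 + 1) = -15*(-18) = 270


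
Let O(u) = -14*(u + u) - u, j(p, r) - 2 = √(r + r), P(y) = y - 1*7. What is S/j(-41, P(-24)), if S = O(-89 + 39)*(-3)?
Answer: -1450/11 + 725*I*√62/11 ≈ -131.82 + 518.97*I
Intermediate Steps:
P(y) = -7 + y (P(y) = y - 7 = -7 + y)
j(p, r) = 2 + √2*√r (j(p, r) = 2 + √(r + r) = 2 + √(2*r) = 2 + √2*√r)
O(u) = -29*u (O(u) = -28*u - u = -29*u)
S = -4350 (S = -29*(-89 + 39)*(-3) = -29*(-50)*(-3) = 1450*(-3) = -4350)
S/j(-41, P(-24)) = -4350/(2 + √2*√(-7 - 24)) = -4350/(2 + √2*√(-31)) = -4350/(2 + √2*(I*√31)) = -4350/(2 + I*√62)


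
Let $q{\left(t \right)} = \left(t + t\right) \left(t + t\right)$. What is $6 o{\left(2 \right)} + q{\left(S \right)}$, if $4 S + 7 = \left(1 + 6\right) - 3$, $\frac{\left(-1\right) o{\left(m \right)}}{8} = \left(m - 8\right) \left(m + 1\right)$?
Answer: $\frac{3465}{4} \approx 866.25$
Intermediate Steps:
$o{\left(m \right)} = - 8 \left(1 + m\right) \left(-8 + m\right)$ ($o{\left(m \right)} = - 8 \left(m - 8\right) \left(m + 1\right) = - 8 \left(-8 + m\right) \left(1 + m\right) = - 8 \left(1 + m\right) \left(-8 + m\right)$)
$S = - \frac{3}{4}$ ($S = - \frac{7}{4} + \frac{\left(1 + 6\right) - 3}{4} = - \frac{7}{4} + \frac{7 - 3}{4} = - \frac{7}{4} + \frac{1}{4} \cdot 4 = - \frac{7}{4} + 1 = - \frac{3}{4} \approx -0.75$)
$q{\left(t \right)} = 4 t^{2}$ ($q{\left(t \right)} = 2 t 2 t = 4 t^{2}$)
$6 o{\left(2 \right)} + q{\left(S \right)} = 6 \left(64 - 8 \cdot 2^{2} + 56 \cdot 2\right) + 4 \left(- \frac{3}{4}\right)^{2} = 6 \left(64 - 32 + 112\right) + 4 \cdot \frac{9}{16} = 6 \left(64 - 32 + 112\right) + \frac{9}{4} = 6 \cdot 144 + \frac{9}{4} = 864 + \frac{9}{4} = \frac{3465}{4}$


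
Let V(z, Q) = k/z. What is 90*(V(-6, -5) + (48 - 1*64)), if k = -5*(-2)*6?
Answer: -2340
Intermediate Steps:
k = 60 (k = 10*6 = 60)
V(z, Q) = 60/z
90*(V(-6, -5) + (48 - 1*64)) = 90*(60/(-6) + (48 - 1*64)) = 90*(60*(-1/6) + (48 - 64)) = 90*(-10 - 16) = 90*(-26) = -2340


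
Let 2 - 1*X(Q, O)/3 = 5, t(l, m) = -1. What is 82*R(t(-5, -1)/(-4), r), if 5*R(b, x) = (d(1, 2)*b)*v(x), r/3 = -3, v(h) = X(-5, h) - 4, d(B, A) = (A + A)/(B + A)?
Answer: -1066/15 ≈ -71.067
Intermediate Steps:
d(B, A) = 2*A/(A + B) (d(B, A) = (2*A)/(A + B) = 2*A/(A + B))
X(Q, O) = -9 (X(Q, O) = 6 - 3*5 = 6 - 15 = -9)
v(h) = -13 (v(h) = -9 - 4 = -13)
r = -9 (r = 3*(-3) = -9)
R(b, x) = -52*b/15 (R(b, x) = (((2*2/(2 + 1))*b)*(-13))/5 = (((2*2/3)*b)*(-13))/5 = (((2*2*(1/3))*b)*(-13))/5 = ((4*b/3)*(-13))/5 = (-52*b/3)/5 = -52*b/15)
82*R(t(-5, -1)/(-4), r) = 82*(-(-52)/(15*(-4))) = 82*(-(-52)*(-1)/(15*4)) = 82*(-52/15*1/4) = 82*(-13/15) = -1066/15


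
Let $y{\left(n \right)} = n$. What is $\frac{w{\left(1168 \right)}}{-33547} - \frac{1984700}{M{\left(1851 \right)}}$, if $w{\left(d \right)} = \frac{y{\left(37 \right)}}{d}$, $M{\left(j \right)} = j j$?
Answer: $- \frac{77766420460637}{134248477458096} \approx -0.57927$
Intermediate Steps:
$M{\left(j \right)} = j^{2}$
$w{\left(d \right)} = \frac{37}{d}$
$\frac{w{\left(1168 \right)}}{-33547} - \frac{1984700}{M{\left(1851 \right)}} = \frac{37 \cdot \frac{1}{1168}}{-33547} - \frac{1984700}{1851^{2}} = 37 \cdot \frac{1}{1168} \left(- \frac{1}{33547}\right) - \frac{1984700}{3426201} = \frac{37}{1168} \left(- \frac{1}{33547}\right) - \frac{1984700}{3426201} = - \frac{37}{39182896} - \frac{1984700}{3426201} = - \frac{77766420460637}{134248477458096}$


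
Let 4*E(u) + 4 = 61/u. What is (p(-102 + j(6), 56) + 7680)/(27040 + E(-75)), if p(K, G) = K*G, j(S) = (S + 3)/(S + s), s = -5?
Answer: 741600/8111639 ≈ 0.091424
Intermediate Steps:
j(S) = (3 + S)/(-5 + S) (j(S) = (S + 3)/(S - 5) = (3 + S)/(-5 + S))
E(u) = -1 + 61/(4*u) (E(u) = -1 + (61/u)/4 = -1 + 61/(4*u))
p(K, G) = G*K
(p(-102 + j(6), 56) + 7680)/(27040 + E(-75)) = (56*(-102 + (3 + 6)/(-5 + 6)) + 7680)/(27040 + (61/4 - 1*(-75))/(-75)) = (56*(-102 + 9/1) + 7680)/(27040 - (61/4 + 75)/75) = (56*(-102 + 1*9) + 7680)/(27040 - 1/75*361/4) = (56*(-102 + 9) + 7680)/(27040 - 361/300) = (56*(-93) + 7680)/(8111639/300) = (-5208 + 7680)*(300/8111639) = 2472*(300/8111639) = 741600/8111639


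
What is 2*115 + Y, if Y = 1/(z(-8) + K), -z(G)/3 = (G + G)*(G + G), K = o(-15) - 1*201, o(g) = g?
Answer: 226319/984 ≈ 230.00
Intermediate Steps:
K = -216 (K = -15 - 1*201 = -15 - 201 = -216)
z(G) = -12*G**2 (z(G) = -3*(G + G)*(G + G) = -3*2*G*2*G = -12*G**2)
Y = -1/984 (Y = 1/(-12*(-8)**2 - 216) = 1/(-12*64 - 216) = 1/(-768 - 216) = 1/(-984) = -1/984 ≈ -0.0010163)
2*115 + Y = 2*115 - 1/984 = 230 - 1/984 = 226319/984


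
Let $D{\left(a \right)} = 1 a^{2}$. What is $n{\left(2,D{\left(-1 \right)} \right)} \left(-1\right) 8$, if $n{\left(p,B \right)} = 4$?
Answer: $-32$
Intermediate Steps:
$D{\left(a \right)} = a^{2}$
$n{\left(2,D{\left(-1 \right)} \right)} \left(-1\right) 8 = 4 \left(-1\right) 8 = \left(-4\right) 8 = -32$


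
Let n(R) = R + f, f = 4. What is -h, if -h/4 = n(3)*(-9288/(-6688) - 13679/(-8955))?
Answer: 152826793/1871595 ≈ 81.656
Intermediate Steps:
n(R) = 4 + R (n(R) = R + 4 = 4 + R)
h = -152826793/1871595 (h = -4*(4 + 3)*(-9288/(-6688) - 13679/(-8955)) = -28*(-9288*(-1/6688) - 13679*(-1/8955)) = -28*(1161/836 + 13679/8955) = -28*21832399/7486380 = -4*152826793/7486380 = -152826793/1871595 ≈ -81.656)
-h = -1*(-152826793/1871595) = 152826793/1871595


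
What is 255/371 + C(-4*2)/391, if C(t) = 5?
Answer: 101560/145061 ≈ 0.70012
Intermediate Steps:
255/371 + C(-4*2)/391 = 255/371 + 5/391 = 101560/145061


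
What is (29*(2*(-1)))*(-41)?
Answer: 2378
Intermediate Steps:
(29*(2*(-1)))*(-41) = (29*(-2))*(-41) = -58*(-41) = 2378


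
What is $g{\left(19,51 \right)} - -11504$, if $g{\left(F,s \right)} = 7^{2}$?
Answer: $11553$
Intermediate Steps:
$g{\left(F,s \right)} = 49$
$g{\left(19,51 \right)} - -11504 = 49 - -11504 = 49 + 11504 = 11553$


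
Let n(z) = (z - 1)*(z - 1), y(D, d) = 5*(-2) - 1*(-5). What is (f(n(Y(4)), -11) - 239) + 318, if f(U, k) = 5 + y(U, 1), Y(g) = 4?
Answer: 79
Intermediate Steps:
y(D, d) = -5 (y(D, d) = -10 + 5 = -5)
n(z) = (-1 + z)**2 (n(z) = (-1 + z)*(-1 + z) = (-1 + z)**2)
f(U, k) = 0 (f(U, k) = 5 - 5 = 0)
(f(n(Y(4)), -11) - 239) + 318 = (0 - 239) + 318 = -239 + 318 = 79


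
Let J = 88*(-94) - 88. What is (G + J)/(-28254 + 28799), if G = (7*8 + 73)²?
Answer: 8281/545 ≈ 15.194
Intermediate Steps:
J = -8360 (J = -8272 - 88 = -8360)
G = 16641 (G = (56 + 73)² = 129² = 16641)
(G + J)/(-28254 + 28799) = (16641 - 8360)/(-28254 + 28799) = 8281/545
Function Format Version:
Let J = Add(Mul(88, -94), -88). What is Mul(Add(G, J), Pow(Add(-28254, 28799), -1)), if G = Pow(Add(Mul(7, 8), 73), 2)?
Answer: Rational(8281, 545) ≈ 15.194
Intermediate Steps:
J = -8360 (J = Add(-8272, -88) = -8360)
G = 16641 (G = Pow(Add(56, 73), 2) = Pow(129, 2) = 16641)
Mul(Add(G, J), Pow(Add(-28254, 28799), -1)) = Mul(Add(16641, -8360), Pow(Add(-28254, 28799), -1)) = Mul(8281, Pow(545, -1)) = Mul(8281, Rational(1, 545)) = Rational(8281, 545)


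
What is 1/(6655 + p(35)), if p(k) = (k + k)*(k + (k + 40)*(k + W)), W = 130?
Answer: 1/875355 ≈ 1.1424e-6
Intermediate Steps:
p(k) = 2*k*(k + (40 + k)*(130 + k)) (p(k) = (k + k)*(k + (k + 40)*(k + 130)) = (2*k)*(k + (40 + k)*(130 + k)) = 2*k*(k + (40 + k)*(130 + k)))
1/(6655 + p(35)) = 1/(6655 + 2*35*(5200 + 35² + 171*35)) = 1/(6655 + 2*35*(5200 + 1225 + 5985)) = 1/(6655 + 2*35*12410) = 1/(6655 + 868700) = 1/875355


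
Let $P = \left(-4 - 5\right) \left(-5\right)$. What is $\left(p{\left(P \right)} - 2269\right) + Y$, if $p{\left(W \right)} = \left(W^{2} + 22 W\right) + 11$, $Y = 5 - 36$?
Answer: $726$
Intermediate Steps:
$P = 45$ ($P = \left(-9\right) \left(-5\right) = 45$)
$Y = -31$ ($Y = 5 - 36 = -31$)
$p{\left(W \right)} = 11 + W^{2} + 22 W$
$\left(p{\left(P \right)} - 2269\right) + Y = \left(\left(11 + 45^{2} + 22 \cdot 45\right) - 2269\right) - 31 = \left(\left(11 + 2025 + 990\right) - 2269\right) - 31 = \left(3026 - 2269\right) - 31 = 757 - 31 = 726$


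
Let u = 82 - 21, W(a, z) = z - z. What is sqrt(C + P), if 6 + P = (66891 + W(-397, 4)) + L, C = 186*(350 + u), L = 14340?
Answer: 3*sqrt(17519) ≈ 397.08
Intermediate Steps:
W(a, z) = 0
u = 61
C = 76446 (C = 186*(350 + 61) = 186*411 = 76446)
P = 81225 (P = -6 + ((66891 + 0) + 14340) = -6 + (66891 + 14340) = -6 + 81231 = 81225)
sqrt(C + P) = sqrt(76446 + 81225) = sqrt(157671) = 3*sqrt(17519)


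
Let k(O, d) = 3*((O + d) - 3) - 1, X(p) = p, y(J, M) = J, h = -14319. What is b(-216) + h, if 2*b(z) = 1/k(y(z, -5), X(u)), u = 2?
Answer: -18671977/1304 ≈ -14319.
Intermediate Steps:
k(O, d) = -10 + 3*O + 3*d (k(O, d) = 3*(-3 + O + d) - 1 = (-9 + 3*O + 3*d) - 1 = -10 + 3*O + 3*d)
b(z) = 1/(2*(-4 + 3*z)) (b(z) = 1/(2*(-10 + 3*z + 3*2)) = 1/(2*(-10 + 3*z + 6)) = 1/(2*(-4 + 3*z)))
b(-216) + h = 1/(2*(-4 + 3*(-216))) - 14319 = 1/(2*(-4 - 648)) - 14319 = (½)/(-652) - 14319 = (½)*(-1/652) - 14319 = -1/1304 - 14319 = -18671977/1304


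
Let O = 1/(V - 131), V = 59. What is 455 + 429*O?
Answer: 10777/24 ≈ 449.04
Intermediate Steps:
O = -1/72 (O = 1/(59 - 131) = 1/(-72) = -1/72 ≈ -0.013889)
455 + 429*O = 455 + 429*(-1/72) = 455 - 143/24 = 10777/24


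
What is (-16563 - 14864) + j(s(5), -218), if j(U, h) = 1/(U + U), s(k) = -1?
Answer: -62855/2 ≈ -31428.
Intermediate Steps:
j(U, h) = 1/(2*U)
(-16563 - 14864) + j(s(5), -218) = (-16563 - 14864) + (½)/(-1) = -31427 + (½)*(-1) = -31427 - ½ = -62855/2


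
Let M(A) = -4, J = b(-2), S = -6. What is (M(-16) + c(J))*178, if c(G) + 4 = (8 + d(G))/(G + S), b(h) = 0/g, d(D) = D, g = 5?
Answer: -4984/3 ≈ -1661.3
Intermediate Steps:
b(h) = 0 (b(h) = 0/5 = 0*(⅕) = 0)
J = 0
c(G) = -4 + (8 + G)/(-6 + G) (c(G) = -4 + (8 + G)/(G - 6) = -4 + (8 + G)/(-6 + G))
(M(-16) + c(J))*178 = (-4 + (32 - 3*0)/(-6 + 0))*178 = (-4 + (32 + 0)/(-6))*178 = (-4 - ⅙*32)*178 = (-4 - 16/3)*178 = -28/3*178 = -4984/3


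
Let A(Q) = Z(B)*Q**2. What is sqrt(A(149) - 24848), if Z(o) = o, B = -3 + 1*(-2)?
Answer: I*sqrt(135853) ≈ 368.58*I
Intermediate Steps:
B = -5 (B = -3 - 2 = -5)
A(Q) = -5*Q**2
sqrt(A(149) - 24848) = sqrt(-5*149**2 - 24848) = sqrt(-5*22201 - 24848) = sqrt(-111005 - 24848) = sqrt(-135853) = I*sqrt(135853)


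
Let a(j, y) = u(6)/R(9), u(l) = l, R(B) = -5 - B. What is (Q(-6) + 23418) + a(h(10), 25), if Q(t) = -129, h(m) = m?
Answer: 163020/7 ≈ 23289.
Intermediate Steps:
a(j, y) = -3/7 (a(j, y) = 6/(-5 - 1*9) = 6/(-5 - 9) = 6/(-14) = 6*(-1/14) = -3/7)
(Q(-6) + 23418) + a(h(10), 25) = (-129 + 23418) - 3/7 = 23289 - 3/7 = 163020/7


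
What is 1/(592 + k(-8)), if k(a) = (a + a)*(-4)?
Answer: 1/656 ≈ 0.0015244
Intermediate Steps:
k(a) = -8*a (k(a) = (2*a)*(-4) = -8*a)
1/(592 + k(-8)) = 1/(592 - 8*(-8)) = 1/(592 + 64) = 1/656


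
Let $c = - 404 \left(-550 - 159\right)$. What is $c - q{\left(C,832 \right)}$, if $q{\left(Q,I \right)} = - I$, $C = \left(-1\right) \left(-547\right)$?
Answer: $287268$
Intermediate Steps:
$C = 547$
$c = 286436$ ($c = \left(-404\right) \left(-709\right) = 286436$)
$c - q{\left(C,832 \right)} = 286436 - \left(-1\right) 832 = 286436 - -832 = 286436 + 832 = 287268$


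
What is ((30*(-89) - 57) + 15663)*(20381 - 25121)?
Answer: -61316640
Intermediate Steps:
((30*(-89) - 57) + 15663)*(20381 - 25121) = ((-2670 - 57) + 15663)*(-4740) = (-2727 + 15663)*(-4740) = 12936*(-4740) = -61316640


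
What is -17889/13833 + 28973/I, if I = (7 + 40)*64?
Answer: 115657799/13869888 ≈ 8.3388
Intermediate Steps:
I = 3008 (I = 47*64 = 3008)
-17889/13833 + 28973/I = -17889/13833 + 28973/3008 = -17889*1/13833 + 28973*(1/3008) = -5963/4611 + 28973/3008 = 115657799/13869888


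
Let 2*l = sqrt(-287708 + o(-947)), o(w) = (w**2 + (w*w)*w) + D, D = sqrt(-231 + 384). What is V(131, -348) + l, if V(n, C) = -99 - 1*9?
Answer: -108 + I*sqrt(848669022 - 3*sqrt(17))/2 ≈ -108.0 + 14566.0*I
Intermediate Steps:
V(n, C) = -108 (V(n, C) = -99 - 9 = -108)
D = 3*sqrt(17) (D = sqrt(153) = 3*sqrt(17) ≈ 12.369)
o(w) = w**2 + w**3 + 3*sqrt(17) (o(w) = (w**2 + (w*w)*w) + 3*sqrt(17) = (w**2 + w**2*w) + 3*sqrt(17) = (w**2 + w**3) + 3*sqrt(17) = w**2 + w**3 + 3*sqrt(17))
l = sqrt(-848669022 + 3*sqrt(17))/2 (l = sqrt(-287708 + ((-947)**2 + (-947)**3 + 3*sqrt(17)))/2 = sqrt(-287708 + (896809 - 849278123 + 3*sqrt(17)))/2 = sqrt(-287708 + (-848381314 + 3*sqrt(17)))/2 = sqrt(-848669022 + 3*sqrt(17))/2 ≈ 14566.0*I)
V(131, -348) + l = -108 + sqrt(-848669022 + 3*sqrt(17))/2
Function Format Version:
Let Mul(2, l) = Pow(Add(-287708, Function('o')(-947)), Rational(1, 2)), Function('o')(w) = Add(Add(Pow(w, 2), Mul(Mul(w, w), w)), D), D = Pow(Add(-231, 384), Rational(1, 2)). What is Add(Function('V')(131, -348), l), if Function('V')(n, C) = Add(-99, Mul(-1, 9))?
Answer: Add(-108, Mul(Rational(1, 2), I, Pow(Add(848669022, Mul(-3, Pow(17, Rational(1, 2)))), Rational(1, 2)))) ≈ Add(-108.00, Mul(14566., I))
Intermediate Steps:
Function('V')(n, C) = -108 (Function('V')(n, C) = Add(-99, -9) = -108)
D = Mul(3, Pow(17, Rational(1, 2))) (D = Pow(153, Rational(1, 2)) = Mul(3, Pow(17, Rational(1, 2))) ≈ 12.369)
Function('o')(w) = Add(Pow(w, 2), Pow(w, 3), Mul(3, Pow(17, Rational(1, 2)))) (Function('o')(w) = Add(Add(Pow(w, 2), Mul(Mul(w, w), w)), Mul(3, Pow(17, Rational(1, 2)))) = Add(Add(Pow(w, 2), Mul(Pow(w, 2), w)), Mul(3, Pow(17, Rational(1, 2)))) = Add(Add(Pow(w, 2), Pow(w, 3)), Mul(3, Pow(17, Rational(1, 2)))) = Add(Pow(w, 2), Pow(w, 3), Mul(3, Pow(17, Rational(1, 2)))))
l = Mul(Rational(1, 2), Pow(Add(-848669022, Mul(3, Pow(17, Rational(1, 2)))), Rational(1, 2))) (l = Mul(Rational(1, 2), Pow(Add(-287708, Add(Pow(-947, 2), Pow(-947, 3), Mul(3, Pow(17, Rational(1, 2))))), Rational(1, 2))) = Mul(Rational(1, 2), Pow(Add(-287708, Add(896809, -849278123, Mul(3, Pow(17, Rational(1, 2))))), Rational(1, 2))) = Mul(Rational(1, 2), Pow(Add(-287708, Add(-848381314, Mul(3, Pow(17, Rational(1, 2))))), Rational(1, 2))) = Mul(Rational(1, 2), Pow(Add(-848669022, Mul(3, Pow(17, Rational(1, 2)))), Rational(1, 2))) ≈ Mul(14566., I))
Add(Function('V')(131, -348), l) = Add(-108, Mul(Rational(1, 2), Pow(Add(-848669022, Mul(3, Pow(17, Rational(1, 2)))), Rational(1, 2))))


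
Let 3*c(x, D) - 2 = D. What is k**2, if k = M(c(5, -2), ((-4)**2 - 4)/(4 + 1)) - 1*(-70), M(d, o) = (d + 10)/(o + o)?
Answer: 748225/144 ≈ 5196.0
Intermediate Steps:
c(x, D) = 2/3 + D/3
M(d, o) = (10 + d)/(2*o) (M(d, o) = (10 + d)/((2*o)) = (10 + d)*(1/(2*o)) = (10 + d)/(2*o))
k = 865/12 (k = (10 + (2/3 + (1/3)*(-2)))/(2*((((-4)**2 - 4)/(4 + 1)))) - 1*(-70) = (10 + (2/3 - 2/3))/(2*(((16 - 4)/5))) + 70 = (10 + 0)/(2*((12*(1/5)))) + 70 = (1/2)*10/(12/5) + 70 = (1/2)*(5/12)*10 + 70 = 25/12 + 70 = 865/12 ≈ 72.083)
k**2 = (865/12)**2 = 748225/144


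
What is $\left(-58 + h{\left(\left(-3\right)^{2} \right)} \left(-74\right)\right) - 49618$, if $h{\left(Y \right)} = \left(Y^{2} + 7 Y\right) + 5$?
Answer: $-60702$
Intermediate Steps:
$h{\left(Y \right)} = 5 + Y^{2} + 7 Y$
$\left(-58 + h{\left(\left(-3\right)^{2} \right)} \left(-74\right)\right) - 49618 = \left(-58 + \left(5 + \left(\left(-3\right)^{2}\right)^{2} + 7 \left(-3\right)^{2}\right) \left(-74\right)\right) - 49618 = \left(-58 + \left(5 + 9^{2} + 7 \cdot 9\right) \left(-74\right)\right) - 49618 = \left(-58 + \left(5 + 81 + 63\right) \left(-74\right)\right) - 49618 = \left(-58 + 149 \left(-74\right)\right) - 49618 = \left(-58 - 11026\right) - 49618 = -11084 - 49618 = -60702$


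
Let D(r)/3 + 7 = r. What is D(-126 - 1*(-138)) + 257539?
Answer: 257554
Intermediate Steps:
D(r) = -21 + 3*r
D(-126 - 1*(-138)) + 257539 = (-21 + 3*(-126 - 1*(-138))) + 257539 = (-21 + 3*(-126 + 138)) + 257539 = (-21 + 3*12) + 257539 = (-21 + 36) + 257539 = 15 + 257539 = 257554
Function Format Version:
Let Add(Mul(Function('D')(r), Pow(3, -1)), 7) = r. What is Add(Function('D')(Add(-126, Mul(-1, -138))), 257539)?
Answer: 257554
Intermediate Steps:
Function('D')(r) = Add(-21, Mul(3, r))
Add(Function('D')(Add(-126, Mul(-1, -138))), 257539) = Add(Add(-21, Mul(3, Add(-126, Mul(-1, -138)))), 257539) = Add(Add(-21, Mul(3, Add(-126, 138))), 257539) = Add(Add(-21, Mul(3, 12)), 257539) = Add(Add(-21, 36), 257539) = Add(15, 257539) = 257554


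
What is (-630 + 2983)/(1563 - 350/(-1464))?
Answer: 1722396/1144291 ≈ 1.5052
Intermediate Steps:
(-630 + 2983)/(1563 - 350/(-1464)) = 2353/(1563 - 350*(-1/1464)) = 2353/(1563 + 175/732) = 2353/(1144291/732) = 2353*(732/1144291) = 1722396/1144291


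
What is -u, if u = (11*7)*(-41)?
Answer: 3157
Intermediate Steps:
u = -3157 (u = 77*(-41) = -3157)
-u = -1*(-3157) = 3157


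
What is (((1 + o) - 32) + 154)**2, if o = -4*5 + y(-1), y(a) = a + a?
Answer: 10201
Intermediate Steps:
y(a) = 2*a
o = -22 (o = -4*5 + 2*(-1) = -20 - 2 = -22)
(((1 + o) - 32) + 154)**2 = (((1 - 22) - 32) + 154)**2 = ((-21 - 32) + 154)**2 = (-53 + 154)**2 = 101**2 = 10201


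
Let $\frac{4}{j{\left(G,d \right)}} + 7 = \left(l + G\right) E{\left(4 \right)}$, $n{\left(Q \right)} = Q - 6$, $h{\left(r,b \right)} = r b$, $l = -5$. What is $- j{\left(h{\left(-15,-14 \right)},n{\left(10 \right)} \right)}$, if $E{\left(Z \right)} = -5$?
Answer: $\frac{1}{258} \approx 0.003876$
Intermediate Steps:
$h{\left(r,b \right)} = b r$
$n{\left(Q \right)} = -6 + Q$ ($n{\left(Q \right)} = Q - 6 = -6 + Q$)
$j{\left(G,d \right)} = \frac{4}{18 - 5 G}$ ($j{\left(G,d \right)} = \frac{4}{-7 + \left(-5 + G\right) \left(-5\right)} = \frac{4}{-7 - \left(-25 + 5 G\right)} = \frac{4}{18 - 5 G}$)
$- j{\left(h{\left(-15,-14 \right)},n{\left(10 \right)} \right)} = - \frac{4}{18 - 5 \left(\left(-14\right) \left(-15\right)\right)} = - \frac{4}{18 - 1050} = - \frac{4}{-1032} = - \frac{4 \left(-1\right)}{1032} = \left(-1\right) \left(- \frac{1}{258}\right) = \frac{1}{258}$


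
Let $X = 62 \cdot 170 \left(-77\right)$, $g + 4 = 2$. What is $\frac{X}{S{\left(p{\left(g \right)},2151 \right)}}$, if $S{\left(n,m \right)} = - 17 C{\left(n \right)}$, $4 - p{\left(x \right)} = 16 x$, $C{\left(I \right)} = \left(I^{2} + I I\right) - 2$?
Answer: $\frac{682}{37} \approx 18.432$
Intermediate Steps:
$g = -2$ ($g = -4 + 2 = -2$)
$C{\left(I \right)} = -2 + 2 I^{2}$ ($C{\left(I \right)} = \left(I^{2} + I^{2}\right) - 2 = 2 I^{2} - 2 = -2 + 2 I^{2}$)
$p{\left(x \right)} = 4 - 16 x$
$S{\left(n,m \right)} = 34 - 34 n^{2}$ ($S{\left(n,m \right)} = - 17 \left(-2 + 2 n^{2}\right) = 34 - 34 n^{2}$)
$X = -811580$ ($X = 10540 \left(-77\right) = -811580$)
$\frac{X}{S{\left(p{\left(g \right)},2151 \right)}} = - \frac{811580}{34 - 34 \left(4 - -32\right)^{2}} = - \frac{811580}{34 - 34 \left(4 + 32\right)^{2}} = - \frac{811580}{34 - 34 \cdot 36^{2}} = - \frac{811580}{34 - 44064} = - \frac{811580}{-44030} = \left(-811580\right) \left(- \frac{1}{44030}\right) = \frac{682}{37}$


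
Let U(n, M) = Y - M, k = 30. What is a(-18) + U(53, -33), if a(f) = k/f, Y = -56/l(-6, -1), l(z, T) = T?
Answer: 262/3 ≈ 87.333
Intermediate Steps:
Y = 56 (Y = -56/(-1) = -56*(-1) = 56)
U(n, M) = 56 - M
a(f) = 30/f
a(-18) + U(53, -33) = 30/(-18) + (56 - 1*(-33)) = 30*(-1/18) + (56 + 33) = -5/3 + 89 = 262/3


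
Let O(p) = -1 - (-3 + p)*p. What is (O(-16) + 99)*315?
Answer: -64890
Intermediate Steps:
O(p) = -1 - p*(-3 + p)
(O(-16) + 99)*315 = ((-1 - 1*(-16)² + 3*(-16)) + 99)*315 = ((-1 - 1*256 - 48) + 99)*315 = ((-1 - 256 - 48) + 99)*315 = (-305 + 99)*315 = -206*315 = -64890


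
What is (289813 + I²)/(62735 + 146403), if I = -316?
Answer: 389669/209138 ≈ 1.8632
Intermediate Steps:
(289813 + I²)/(62735 + 146403) = (289813 + (-316)²)/(62735 + 146403) = (289813 + 99856)/209138 = 389669*(1/209138) = 389669/209138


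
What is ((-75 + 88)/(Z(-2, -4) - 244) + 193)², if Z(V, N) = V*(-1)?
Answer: 2180236249/58564 ≈ 37228.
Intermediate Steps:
Z(V, N) = -V
((-75 + 88)/(Z(-2, -4) - 244) + 193)² = ((-75 + 88)/(-1*(-2) - 244) + 193)² = (13/(2 - 244) + 193)² = (13/(-242) + 193)² = (13*(-1/242) + 193)² = (-13/242 + 193)² = (46693/242)² = 2180236249/58564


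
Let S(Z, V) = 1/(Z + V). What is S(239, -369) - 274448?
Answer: -35678241/130 ≈ -2.7445e+5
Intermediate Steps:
S(Z, V) = 1/(V + Z)
S(239, -369) - 274448 = 1/(-369 + 239) - 274448 = 1/(-130) - 274448 = -1/130 - 274448 = -35678241/130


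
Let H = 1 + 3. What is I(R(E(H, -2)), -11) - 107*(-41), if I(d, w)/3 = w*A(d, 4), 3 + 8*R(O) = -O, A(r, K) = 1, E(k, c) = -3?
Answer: 4354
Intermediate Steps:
H = 4
R(O) = -3/8 - O/8 (R(O) = -3/8 + (-O)/8 = -3/8 - O/8)
I(d, w) = 3*w (I(d, w) = 3*(w*1) = 3*w)
I(R(E(H, -2)), -11) - 107*(-41) = 3*(-11) - 107*(-41) = -33 + 4387 = 4354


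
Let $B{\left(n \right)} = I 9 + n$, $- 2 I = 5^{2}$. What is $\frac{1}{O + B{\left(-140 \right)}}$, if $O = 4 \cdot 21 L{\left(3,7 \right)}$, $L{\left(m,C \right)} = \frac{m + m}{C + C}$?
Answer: $- \frac{2}{433} \approx -0.0046189$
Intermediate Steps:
$I = - \frac{25}{2}$ ($I = - \frac{5^{2}}{2} = \left(- \frac{1}{2}\right) 25 = - \frac{25}{2} \approx -12.5$)
$L{\left(m,C \right)} = \frac{m}{C}$ ($L{\left(m,C \right)} = \frac{2 m}{2 C} = 2 m \frac{1}{2 C} = \frac{m}{C}$)
$B{\left(n \right)} = - \frac{225}{2} + n$ ($B{\left(n \right)} = \left(- \frac{25}{2}\right) 9 + n = - \frac{225}{2} + n$)
$O = 36$ ($O = 4 \cdot 21 \cdot \frac{3}{7} = 84 \cdot 3 \cdot \frac{1}{7} = 84 \cdot \frac{3}{7} = 36$)
$\frac{1}{O + B{\left(-140 \right)}} = \frac{1}{36 - \frac{505}{2}} = \frac{1}{- \frac{433}{2}} = - \frac{2}{433}$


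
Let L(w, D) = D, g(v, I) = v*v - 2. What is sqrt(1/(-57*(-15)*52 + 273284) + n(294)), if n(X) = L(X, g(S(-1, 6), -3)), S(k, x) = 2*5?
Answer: sqrt(618387673267)/79436 ≈ 9.8995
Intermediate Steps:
S(k, x) = 10
g(v, I) = -2 + v**2 (g(v, I) = v**2 - 2 = -2 + v**2)
n(X) = 98 (n(X) = -2 + 10**2 = -2 + 100 = 98)
sqrt(1/(-57*(-15)*52 + 273284) + n(294)) = sqrt(1/(-57*(-15)*52 + 273284) + 98) = sqrt(1/(855*52 + 273284) + 98) = sqrt(1/(44460 + 273284) + 98) = sqrt(1/317744 + 98) = sqrt(31138913/317744) = sqrt(618387673267)/79436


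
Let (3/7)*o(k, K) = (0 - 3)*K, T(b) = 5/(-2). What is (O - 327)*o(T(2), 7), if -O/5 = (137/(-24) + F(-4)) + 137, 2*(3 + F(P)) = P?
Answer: 1127147/24 ≈ 46964.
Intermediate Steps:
F(P) = -3 + P/2
T(b) = -5/2 (T(b) = 5*(-½) = -5/2)
O = -15155/24 (O = -5*((137/(-24) + (-3 + (½)*(-4))) + 137) = -5*((137*(-1/24) + (-3 - 2)) + 137) = -5*((-137/24 - 5) + 137) = -5*(-257/24 + 137) = -5*3031/24 = -15155/24 ≈ -631.46)
o(k, K) = -7*K (o(k, K) = 7*((0 - 3)*K)/3 = 7*(-3*K)/3 = -7*K)
(O - 327)*o(T(2), 7) = (-15155/24 - 327)*(-7*7) = -23003/24*(-49) = 1127147/24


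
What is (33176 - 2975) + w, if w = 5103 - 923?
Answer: 34381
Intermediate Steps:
w = 4180
(33176 - 2975) + w = (33176 - 2975) + 4180 = 30201 + 4180 = 34381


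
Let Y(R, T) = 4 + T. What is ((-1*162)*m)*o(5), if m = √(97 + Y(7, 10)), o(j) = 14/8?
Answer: -567*√111/2 ≈ -2986.9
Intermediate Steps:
o(j) = 7/4 (o(j) = 14*(⅛) = 7/4)
m = √111 (m = √(97 + (4 + 10)) = √(97 + 14) = √111 ≈ 10.536)
((-1*162)*m)*o(5) = ((-1*162)*√111)*(7/4) = -162*√111*(7/4) = -567*√111/2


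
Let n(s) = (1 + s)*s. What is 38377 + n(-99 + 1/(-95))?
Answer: 433931691/9025 ≈ 48081.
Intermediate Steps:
n(s) = s*(1 + s)
38377 + n(-99 + 1/(-95)) = 38377 + (-99 + 1/(-95))*(1 + (-99 + 1/(-95))) = 38377 + (-99 - 1/95)*(1 + (-99 - 1/95)) = 38377 - 9406*(1 - 9406/95)/95 = 38377 - 9406/95*(-9311/95) = 38377 + 87579266/9025 = 433931691/9025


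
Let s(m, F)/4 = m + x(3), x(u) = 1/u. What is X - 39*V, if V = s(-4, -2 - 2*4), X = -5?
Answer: 567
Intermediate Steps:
s(m, F) = 4/3 + 4*m (s(m, F) = 4*(m + 1/3) = 4*(m + ⅓) = 4*(⅓ + m) = 4/3 + 4*m)
V = -44/3 (V = 4/3 + 4*(-4) = 4/3 - 16 = -44/3 ≈ -14.667)
X - 39*V = -5 - 39*(-44/3) = -5 + 572 = 567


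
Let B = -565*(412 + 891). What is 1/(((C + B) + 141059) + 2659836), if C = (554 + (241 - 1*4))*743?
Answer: 1/2652413 ≈ 3.7702e-7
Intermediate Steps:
B = -736195 (B = -565*1303 = -736195)
C = 587713 (C = (554 + (241 - 4))*743 = (554 + 237)*743 = 791*743 = 587713)
1/(((C + B) + 141059) + 2659836) = 1/(((587713 - 736195) + 141059) + 2659836) = 1/((-148482 + 141059) + 2659836) = 1/(-7423 + 2659836) = 1/2652413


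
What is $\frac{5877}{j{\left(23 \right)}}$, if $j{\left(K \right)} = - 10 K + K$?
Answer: $- \frac{653}{23} \approx -28.391$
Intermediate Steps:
$j{\left(K \right)} = - 9 K$
$\frac{5877}{j{\left(23 \right)}} = \frac{5877}{\left(-9\right) 23} = \frac{5877}{-207} = 5877 \left(- \frac{1}{207}\right) = - \frac{653}{23}$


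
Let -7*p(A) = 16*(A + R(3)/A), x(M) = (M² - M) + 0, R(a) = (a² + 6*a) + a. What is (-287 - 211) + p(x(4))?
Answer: -3718/7 ≈ -531.14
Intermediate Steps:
R(a) = a² + 7*a
x(M) = M² - M
p(A) = -480/(7*A) - 16*A/7 (p(A) = -16*(A + (3*(7 + 3))/A)/7 = -16*(A + (3*10)/A)/7 = -16*(A + 30/A)/7 = -(16*A + 480/A)/7 = -480/(7*A) - 16*A/7)
(-287 - 211) + p(x(4)) = (-287 - 211) + 16*(-30 - (4*(-1 + 4))²)/(7*((4*(-1 + 4)))) = -498 + 16*(-30 - (4*3)²)/(7*((4*3))) = -498 + (16/7)*(-30 - 1*12²)/12 = -498 + (16/7)*(1/12)*(-30 - 1*144) = -498 + (16/7)*(1/12)*(-30 - 144) = -498 + (16/7)*(1/12)*(-174) = -498 - 232/7 = -3718/7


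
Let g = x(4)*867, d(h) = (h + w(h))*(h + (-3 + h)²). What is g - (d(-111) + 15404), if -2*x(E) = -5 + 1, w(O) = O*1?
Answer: 2846800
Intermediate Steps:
w(O) = O
x(E) = 2 (x(E) = -(-5 + 1)/2 = -½*(-4) = 2)
d(h) = 2*h*(h + (-3 + h)²) (d(h) = (h + h)*(h + (-3 + h)²) = (2*h)*(h + (-3 + h)²) = 2*h*(h + (-3 + h)²))
g = 1734 (g = 2*867 = 1734)
g - (d(-111) + 15404) = 1734 - (2*(-111)*(-111 + (-3 - 111)²) + 15404) = 1734 - (2*(-111)*(-111 + (-114)²) + 15404) = 1734 - (2*(-111)*(-111 + 12996) + 15404) = 1734 - (2*(-111)*12885 + 15404) = 1734 - (-2860470 + 15404) = 1734 - 1*(-2845066) = 1734 + 2845066 = 2846800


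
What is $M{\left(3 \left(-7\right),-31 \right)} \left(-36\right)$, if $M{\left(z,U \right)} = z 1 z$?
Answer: $-15876$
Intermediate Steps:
$M{\left(z,U \right)} = z^{2}$ ($M{\left(z,U \right)} = z z = z^{2}$)
$M{\left(3 \left(-7\right),-31 \right)} \left(-36\right) = \left(3 \left(-7\right)\right)^{2} \left(-36\right) = \left(-21\right)^{2} \left(-36\right) = 441 \left(-36\right) = -15876$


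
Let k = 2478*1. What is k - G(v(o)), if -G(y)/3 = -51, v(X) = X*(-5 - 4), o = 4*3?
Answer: 2325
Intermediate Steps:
o = 12
v(X) = -9*X (v(X) = X*(-9) = -9*X)
G(y) = 153 (G(y) = -3*(-51) = 153)
k = 2478
k - G(v(o)) = 2478 - 1*153 = 2478 - 153 = 2325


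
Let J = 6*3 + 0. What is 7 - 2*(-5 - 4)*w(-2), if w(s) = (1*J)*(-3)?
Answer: -965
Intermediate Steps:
J = 18 (J = 18 + 0 = 18)
w(s) = -54 (w(s) = (1*18)*(-3) = 18*(-3) = -54)
7 - 2*(-5 - 4)*w(-2) = 7 - 2*(-5 - 4)*(-54) = 7 - (-18)*(-54) = 7 - 2*486 = 7 - 972 = -965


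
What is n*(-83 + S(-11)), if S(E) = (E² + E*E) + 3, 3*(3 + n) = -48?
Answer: -3078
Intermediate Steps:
n = -19 (n = -3 + (⅓)*(-48) = -3 - 16 = -19)
S(E) = 3 + 2*E² (S(E) = (E² + E²) + 3 = 2*E² + 3 = 3 + 2*E²)
n*(-83 + S(-11)) = -19*(-83 + (3 + 2*(-11)²)) = -19*(-83 + (3 + 2*121)) = -19*(-83 + (3 + 242)) = -19*(-83 + 245) = -19*162 = -3078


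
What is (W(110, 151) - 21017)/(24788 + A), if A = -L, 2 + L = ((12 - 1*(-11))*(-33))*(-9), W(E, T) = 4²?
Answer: -21001/17959 ≈ -1.1694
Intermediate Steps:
W(E, T) = 16
L = 6829 (L = -2 + ((12 - 1*(-11))*(-33))*(-9) = -2 + ((12 + 11)*(-33))*(-9) = -2 + (23*(-33))*(-9) = -2 - 759*(-9) = -2 + 6831 = 6829)
A = -6829 (A = -1*6829 = -6829)
(W(110, 151) - 21017)/(24788 + A) = (16 - 21017)/(24788 - 6829) = -21001/17959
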